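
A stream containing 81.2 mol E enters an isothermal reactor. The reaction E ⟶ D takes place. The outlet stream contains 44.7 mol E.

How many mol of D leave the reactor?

36.5 mol

For E: n = n₀ − 1ξ → 44.7 = 81.2 − 1ξ, giving ξ = 36.5 mol.
Outlet amounts (n = n₀ + ν ξ):
  E: 81.2 − 1(36.5) = 44.7
  D: 0 + 1(36.5) = 36.5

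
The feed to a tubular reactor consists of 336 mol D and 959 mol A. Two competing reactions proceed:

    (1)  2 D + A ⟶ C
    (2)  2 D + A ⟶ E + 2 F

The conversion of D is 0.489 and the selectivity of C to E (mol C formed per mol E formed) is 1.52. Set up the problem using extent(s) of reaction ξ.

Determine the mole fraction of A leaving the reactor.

Conversion of D: D consumed = 0.489 × 336 = 164.3 mol = 2ξ₁ + 2ξ₂.
Selectivity: 1ξ₁ / (1ξ₂) = 1.52 → ξ₁ = 1.52 ξ₂.
Substitute: (2·1.52 + 2) ξ₂ = 164.3 → ξ₂ = 32.6 mol, ξ₁ = 49.55 mol.
Outlet amounts (n = n₀ + Σ ν·ξ):
  D: 336 − 2(49.55) − 2(32.6) = 171.7
  A: 959 − 1(49.55) − 1(32.6) = 876.8
  C: 0 + 1(49.55) = 49.55
  E: 0 + 1(32.6) = 32.6
  F: 0 + 2(32.6) = 65.2
Total out = 1196 mol; y_A = 876.8 / 1196 = 0.7332.

0.733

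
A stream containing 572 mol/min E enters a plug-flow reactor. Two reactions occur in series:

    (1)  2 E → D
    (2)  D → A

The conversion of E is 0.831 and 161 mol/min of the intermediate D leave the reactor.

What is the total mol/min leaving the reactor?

334 mol/min

Conversion of E: E consumed = 2ξ₁ = 0.831 × 572 → ξ₁ = 237.7 mol/min.
D balance: n_D = 0 + 1ξ₁ − 1ξ₂ = 161 → ξ₂ = (1·237.7 − 161)/1 = 76.67 mol/min.
Outlet amounts (n = n₀ + Σ ν·ξ):
  E: 572 − 2(237.7) = 96.67
  D: 0 + 1(237.7) − 1(76.67) = 161
  A: 0 + 1(76.67) = 76.67
Total out = 96.67 + 161 + 76.67 = 334.3 mol/min.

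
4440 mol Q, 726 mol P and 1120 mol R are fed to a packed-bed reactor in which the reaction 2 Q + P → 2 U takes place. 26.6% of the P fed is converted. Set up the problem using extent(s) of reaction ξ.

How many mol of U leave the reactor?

386 mol

P reacted = 0.266 × 726 = 193.1 mol; ν_P = −1, so ξ = 193.1/1 = 193.1 mol.
Outlet amounts (n = n₀ + ν ξ):
  Q: 4440 − 2(193.1) = 4054
  P: 726 − 1(193.1) = 532.9
  U: 0 + 2(193.1) = 386.2
  R: 1120 (inert)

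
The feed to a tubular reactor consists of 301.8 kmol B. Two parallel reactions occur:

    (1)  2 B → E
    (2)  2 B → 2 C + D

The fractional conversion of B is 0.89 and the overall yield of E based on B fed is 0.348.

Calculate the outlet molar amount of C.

Yield of E: 1ξ₁ / 301.8 = 0.348 → ξ₁ = 105 kmol.
Conversion of B: 2ξ₁ + 2ξ₂ = 0.89 × 301.8 = 268.6 → ξ₂ = 29.27 kmol.
Outlet amounts (n = n₀ + Σ ν·ξ):
  B: 301.8 − 2(105) − 2(29.27) = 33.2
  E: 0 + 1(105) = 105
  C: 0 + 2(29.27) = 58.55
  D: 0 + 1(29.27) = 29.27

58.5 kmol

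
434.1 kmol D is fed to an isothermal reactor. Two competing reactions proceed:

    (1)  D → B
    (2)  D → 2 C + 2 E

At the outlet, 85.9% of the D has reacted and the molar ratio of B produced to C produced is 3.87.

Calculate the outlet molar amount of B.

330 kmol

Conversion of D: D consumed = 0.859 × 434.1 = 372.9 kmol = 1ξ₁ + 1ξ₂.
Selectivity: 1ξ₁ / (2ξ₂) = 3.87 → ξ₁ = 7.74 ξ₂.
Substitute: (1·7.74 + 1) ξ₂ = 372.9 → ξ₂ = 42.66 kmol, ξ₁ = 330.2 kmol.
Outlet amounts (n = n₀ + Σ ν·ξ):
  D: 434.1 − 1(330.2) − 1(42.66) = 61.21
  B: 0 + 1(330.2) = 330.2
  C: 0 + 2(42.66) = 85.33
  E: 0 + 2(42.66) = 85.33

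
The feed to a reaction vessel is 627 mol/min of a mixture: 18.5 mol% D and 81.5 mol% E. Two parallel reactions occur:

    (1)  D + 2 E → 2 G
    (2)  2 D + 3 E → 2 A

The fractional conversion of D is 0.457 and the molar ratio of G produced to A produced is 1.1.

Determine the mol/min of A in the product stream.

Conversion of D: D consumed = 0.457 × 116 = 53.01 mol/min = 1ξ₁ + 2ξ₂.
Selectivity: 2ξ₁ / (2ξ₂) = 1.1 → ξ₁ = 1.1 ξ₂.
Substitute: (1·1.1 + 2) ξ₂ = 53.01 → ξ₂ = 17.1 mol/min, ξ₁ = 18.81 mol/min.
Outlet amounts (n = n₀ + Σ ν·ξ):
  D: 116 − 1(18.81) − 2(17.1) = 62.99
  E: 511 − 2(18.81) − 3(17.1) = 422.1
  G: 0 + 2(18.81) = 37.62
  A: 0 + 2(17.1) = 34.2

34.2 mol/min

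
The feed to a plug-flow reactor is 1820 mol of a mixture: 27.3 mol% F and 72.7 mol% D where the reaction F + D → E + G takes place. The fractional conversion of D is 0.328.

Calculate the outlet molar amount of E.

434 mol

D reacted = 0.328 × 1323 = 434 mol; ν_D = −1, so ξ = 434/1 = 434 mol.
Outlet amounts (n = n₀ + ν ξ):
  F: 496.9 − 1(434) = 62.87
  D: 1323 − 1(434) = 889.2
  E: 0 + 1(434) = 434
  G: 0 + 1(434) = 434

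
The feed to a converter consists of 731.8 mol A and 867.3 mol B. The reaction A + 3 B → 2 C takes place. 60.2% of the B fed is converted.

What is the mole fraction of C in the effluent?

0.278

B reacted = 0.602 × 867.3 = 522.1 mol; ν_B = −3, so ξ = 522.1/3 = 174 mol.
Outlet amounts (n = n₀ + ν ξ):
  A: 731.8 − 1(174) = 557.8
  B: 867.3 − 3(174) = 345.2
  C: 0 + 2(174) = 348.1
Total out = 1251 mol; y_C = 348.1 / 1251 = 0.2782.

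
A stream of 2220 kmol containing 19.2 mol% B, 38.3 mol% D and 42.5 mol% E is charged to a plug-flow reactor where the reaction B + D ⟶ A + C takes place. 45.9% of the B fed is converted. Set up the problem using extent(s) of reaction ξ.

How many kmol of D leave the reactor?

655 kmol

B reacted = 0.459 × 426.2 = 195.6 kmol; ν_B = −1, so ξ = 195.6/1 = 195.6 kmol.
Outlet amounts (n = n₀ + ν ξ):
  B: 426.2 − 1(195.6) = 230.6
  D: 850.3 − 1(195.6) = 654.6
  A: 0 + 1(195.6) = 195.6
  C: 0 + 1(195.6) = 195.6
  E: 943.5 (inert)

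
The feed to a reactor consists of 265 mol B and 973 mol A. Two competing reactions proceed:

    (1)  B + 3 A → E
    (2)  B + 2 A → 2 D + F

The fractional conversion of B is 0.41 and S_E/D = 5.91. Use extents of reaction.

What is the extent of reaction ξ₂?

ξ₂ = 8.48 mol

Conversion of B: B consumed = 0.41 × 265 = 108.6 mol = 1ξ₁ + 1ξ₂.
Selectivity: 1ξ₁ / (2ξ₂) = 5.91 → ξ₁ = 11.82 ξ₂.
Substitute: (1·11.82 + 1) ξ₂ = 108.6 → ξ₂ = 8.475 mol, ξ₁ = 100.2 mol.
Outlet amounts (n = n₀ + Σ ν·ξ):
  B: 265 − 1(100.2) − 1(8.475) = 156.4
  A: 973 − 3(100.2) − 2(8.475) = 655.5
  E: 0 + 1(100.2) = 100.2
  D: 0 + 2(8.475) = 16.95
  F: 0 + 1(8.475) = 8.475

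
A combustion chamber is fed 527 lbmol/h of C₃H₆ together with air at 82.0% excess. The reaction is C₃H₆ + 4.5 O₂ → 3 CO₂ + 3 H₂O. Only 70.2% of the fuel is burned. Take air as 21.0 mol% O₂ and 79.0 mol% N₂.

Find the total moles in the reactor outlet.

21300 lbmol/h

Stoichiometric O₂ = 4.5 × 527 = 2372 lbmol/h; O₂ fed = 2372 × 1.820 = 4316 lbmol/h.
N₂ fed = 4316 × 79/21 = 16240 lbmol/h.
Fuel reacted = 0.702 × 527 → ξ = 370 lbmol/h.
Outlet (n = n₀ + ν ξ):
  C₃H₆: 527 − 1(370) = 157
  O₂: 4316 − 4.5(370) = 2651
  N₂: 16240 (inert)
  CO₂: 0 + 3(370) = 1110
  H₂O: 0 + 3(370) = 1110
Total out = 157 + 2651 + 16240 + 1110 + 1110 = 21260 lbmol/h.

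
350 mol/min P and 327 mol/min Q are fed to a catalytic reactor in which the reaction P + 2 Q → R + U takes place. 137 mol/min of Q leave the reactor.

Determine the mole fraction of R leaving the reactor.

0.163

For Q: n = n₀ − 2ξ → 137 = 327 − 2ξ, giving ξ = 95 mol/min.
Outlet amounts (n = n₀ + ν ξ):
  P: 350 − 1(95) = 255
  Q: 327 − 2(95) = 137
  R: 0 + 1(95) = 95
  U: 0 + 1(95) = 95
Total out = 582 mol/min; y_R = 95 / 582 = 0.1632.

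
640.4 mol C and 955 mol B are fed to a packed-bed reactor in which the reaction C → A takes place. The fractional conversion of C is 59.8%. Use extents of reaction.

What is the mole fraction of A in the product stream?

C reacted = 0.598 × 640.4 = 383 mol; ν_C = −1, so ξ = 383/1 = 383 mol.
Outlet amounts (n = n₀ + ν ξ):
  C: 640.4 − 1(383) = 257.4
  A: 0 + 1(383) = 383
  B: 955 (inert)
Total out = 1595 mol; y_A = 383 / 1595 = 0.24.

0.24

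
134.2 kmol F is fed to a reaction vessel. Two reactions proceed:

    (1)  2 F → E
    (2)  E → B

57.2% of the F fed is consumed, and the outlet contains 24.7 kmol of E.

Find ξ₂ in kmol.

Conversion of F: F consumed = 2ξ₁ = 0.572 × 134.2 → ξ₁ = 38.38 kmol.
E balance: n_E = 0 + 1ξ₁ − 1ξ₂ = 24.7 → ξ₂ = (1·38.38 − 24.7)/1 = 13.68 kmol.
Outlet amounts (n = n₀ + Σ ν·ξ):
  F: 134.2 − 2(38.38) = 57.44
  E: 0 + 1(38.38) − 1(13.68) = 24.7
  B: 0 + 1(13.68) = 13.68

ξ₂ = 13.7 kmol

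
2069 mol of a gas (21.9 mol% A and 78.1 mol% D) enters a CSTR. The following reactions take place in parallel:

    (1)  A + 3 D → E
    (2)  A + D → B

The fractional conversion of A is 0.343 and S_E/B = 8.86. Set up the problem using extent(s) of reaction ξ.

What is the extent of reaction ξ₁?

ξ₁ = 140 mol

Conversion of A: A consumed = 0.343 × 453.1 = 155.4 mol = 1ξ₁ + 1ξ₂.
Selectivity: 1ξ₁ / (1ξ₂) = 8.86 → ξ₁ = 8.86 ξ₂.
Substitute: (1·8.86 + 1) ξ₂ = 155.4 → ξ₂ = 15.76 mol, ξ₁ = 139.7 mol.
Outlet amounts (n = n₀ + Σ ν·ξ):
  A: 453.1 − 1(139.7) − 1(15.76) = 297.7
  D: 1616 − 3(139.7) − 1(15.76) = 1181
  E: 0 + 1(139.7) = 139.7
  B: 0 + 1(15.76) = 15.76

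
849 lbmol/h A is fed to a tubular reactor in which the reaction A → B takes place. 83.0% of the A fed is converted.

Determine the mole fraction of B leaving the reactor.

A reacted = 0.83 × 849 = 704.7 lbmol/h; ν_A = −1, so ξ = 704.7/1 = 704.7 lbmol/h.
Outlet amounts (n = n₀ + ν ξ):
  A: 849 − 1(704.7) = 144.3
  B: 0 + 1(704.7) = 704.7
Total out = 849 lbmol/h; y_B = 704.7 / 849 = 0.83.

0.83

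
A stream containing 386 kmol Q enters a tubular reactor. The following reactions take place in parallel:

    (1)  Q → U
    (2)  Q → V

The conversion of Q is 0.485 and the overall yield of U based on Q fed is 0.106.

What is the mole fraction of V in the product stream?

0.379

Yield of U: 1ξ₁ / 386 = 0.106 → ξ₁ = 40.92 kmol.
Conversion of Q: 1ξ₁ + 1ξ₂ = 0.485 × 386 = 187.2 → ξ₂ = 146.3 kmol.
Outlet amounts (n = n₀ + Σ ν·ξ):
  Q: 386 − 1(40.92) − 1(146.3) = 198.8
  U: 0 + 1(40.92) = 40.92
  V: 0 + 1(146.3) = 146.3
Total out = 386 kmol; y_V = 146.3 / 386 = 0.379.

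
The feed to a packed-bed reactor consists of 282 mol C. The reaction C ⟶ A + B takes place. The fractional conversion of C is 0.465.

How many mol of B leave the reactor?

131 mol

C reacted = 0.465 × 282 = 131.1 mol; ν_C = −1, so ξ = 131.1/1 = 131.1 mol.
Outlet amounts (n = n₀ + ν ξ):
  C: 282 − 1(131.1) = 150.9
  A: 0 + 1(131.1) = 131.1
  B: 0 + 1(131.1) = 131.1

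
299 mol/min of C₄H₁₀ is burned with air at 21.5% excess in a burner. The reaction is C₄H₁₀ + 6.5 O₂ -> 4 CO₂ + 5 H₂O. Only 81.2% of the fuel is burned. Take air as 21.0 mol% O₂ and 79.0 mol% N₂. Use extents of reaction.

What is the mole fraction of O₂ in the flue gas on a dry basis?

0.0732

Stoichiometric O₂ = 6.5 × 299 = 1944 mol/min; O₂ fed = 1944 × 1.215 = 2361 mol/min.
N₂ fed = 2361 × 79/21 = 8883 mol/min.
Fuel reacted = 0.812 × 299 → ξ = 242.8 mol/min.
Outlet (n = n₀ + ν ξ):
  C₄H₁₀: 299 − 1(242.8) = 56.21
  O₂: 2361 − 6.5(242.8) = 783.2
  N₂: 8883 (inert)
  CO₂: 0 + 4(242.8) = 971.2
  H₂O: 0 + 5(242.8) = 1214
Dry total = 10690 mol/min; y_O₂ (dry) = 783.2 / 10690 = 0.07324.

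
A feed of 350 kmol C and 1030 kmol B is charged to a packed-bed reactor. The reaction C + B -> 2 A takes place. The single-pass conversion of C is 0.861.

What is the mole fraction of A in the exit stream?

0.437

C reacted = 0.861 × 350 = 301.4 kmol; ν_C = −1, so ξ = 301.4/1 = 301.4 kmol.
Outlet amounts (n = n₀ + ν ξ):
  C: 350 − 1(301.4) = 48.65
  B: 1030 − 1(301.4) = 728.6
  A: 0 + 2(301.4) = 602.7
Total out = 1380 kmol; y_A = 602.7 / 1380 = 0.4367.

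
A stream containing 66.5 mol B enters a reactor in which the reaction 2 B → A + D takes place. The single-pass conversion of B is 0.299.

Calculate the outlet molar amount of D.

9.94 mol

B reacted = 0.299 × 66.5 = 19.88 mol; ν_B = −2, so ξ = 19.88/2 = 9.942 mol.
Outlet amounts (n = n₀ + ν ξ):
  B: 66.5 − 2(9.942) = 46.62
  A: 0 + 1(9.942) = 9.942
  D: 0 + 1(9.942) = 9.942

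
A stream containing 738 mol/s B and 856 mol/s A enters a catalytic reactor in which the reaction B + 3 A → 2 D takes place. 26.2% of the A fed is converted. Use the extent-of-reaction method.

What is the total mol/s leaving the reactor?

1440 mol/s

A reacted = 0.262 × 856 = 224.3 mol/s; ν_A = −3, so ξ = 224.3/3 = 74.76 mol/s.
Outlet amounts (n = n₀ + ν ξ):
  B: 738 − 1(74.76) = 663.2
  A: 856 − 3(74.76) = 631.7
  D: 0 + 2(74.76) = 149.5
Total out = 663.2 + 631.7 + 149.5 = 1444 mol/s.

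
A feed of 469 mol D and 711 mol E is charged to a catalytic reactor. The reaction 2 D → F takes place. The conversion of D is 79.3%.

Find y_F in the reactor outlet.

0.187

D reacted = 0.793 × 469 = 371.9 mol; ν_D = −2, so ξ = 371.9/2 = 186 mol.
Outlet amounts (n = n₀ + ν ξ):
  D: 469 − 2(186) = 97.08
  F: 0 + 1(186) = 186
  E: 711 (inert)
Total out = 994 mol; y_F = 186 / 994 = 0.1871.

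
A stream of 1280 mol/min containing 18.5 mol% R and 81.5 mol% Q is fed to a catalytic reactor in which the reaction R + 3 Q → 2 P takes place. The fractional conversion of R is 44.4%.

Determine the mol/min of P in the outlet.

R reacted = 0.444 × 236.8 = 105.1 mol/min; ν_R = −1, so ξ = 105.1/1 = 105.1 mol/min.
Outlet amounts (n = n₀ + ν ξ):
  R: 236.8 − 1(105.1) = 131.7
  Q: 1043 − 3(105.1) = 727.8
  P: 0 + 2(105.1) = 210.3

210 mol/min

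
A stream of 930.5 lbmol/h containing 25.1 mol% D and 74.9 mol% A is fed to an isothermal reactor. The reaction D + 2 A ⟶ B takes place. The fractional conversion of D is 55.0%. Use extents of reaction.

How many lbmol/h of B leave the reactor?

D reacted = 0.55 × 233.6 = 128.5 lbmol/h; ν_D = −1, so ξ = 128.5/1 = 128.5 lbmol/h.
Outlet amounts (n = n₀ + ν ξ):
  D: 233.6 − 1(128.5) = 105.1
  A: 696.9 − 2(128.5) = 440
  B: 0 + 1(128.5) = 128.5

128 lbmol/h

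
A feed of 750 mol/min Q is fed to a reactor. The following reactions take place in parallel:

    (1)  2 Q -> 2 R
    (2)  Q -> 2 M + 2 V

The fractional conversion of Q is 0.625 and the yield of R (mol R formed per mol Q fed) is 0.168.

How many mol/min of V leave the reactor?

Yield of R: 2ξ₁ / 750 = 0.168 → ξ₁ = 63 mol/min.
Conversion of Q: 2ξ₁ + 1ξ₂ = 0.625 × 750 = 468.8 → ξ₂ = 342.8 mol/min.
Outlet amounts (n = n₀ + Σ ν·ξ):
  Q: 750 − 2(63) − 1(342.8) = 281.2
  R: 0 + 2(63) = 126
  M: 0 + 2(342.8) = 685.5
  V: 0 + 2(342.8) = 685.5

686 mol/min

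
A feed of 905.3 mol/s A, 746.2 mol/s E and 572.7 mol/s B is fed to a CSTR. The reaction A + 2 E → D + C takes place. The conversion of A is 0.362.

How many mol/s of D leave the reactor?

328 mol/s

A reacted = 0.362 × 905.3 = 327.7 mol/s; ν_A = −1, so ξ = 327.7/1 = 327.7 mol/s.
Outlet amounts (n = n₀ + ν ξ):
  A: 905.3 − 1(327.7) = 577.6
  E: 746.2 − 2(327.7) = 90.76
  D: 0 + 1(327.7) = 327.7
  C: 0 + 1(327.7) = 327.7
  B: 572.7 (inert)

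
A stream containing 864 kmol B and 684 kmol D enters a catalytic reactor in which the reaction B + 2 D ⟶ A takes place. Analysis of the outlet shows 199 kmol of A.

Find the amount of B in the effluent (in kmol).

For A: n = n₀ + 1ξ → 199 = 0 + 1ξ, giving ξ = 199 kmol.
Outlet amounts (n = n₀ + ν ξ):
  B: 864 − 1(199) = 665
  D: 684 − 2(199) = 286
  A: 0 + 1(199) = 199

665 kmol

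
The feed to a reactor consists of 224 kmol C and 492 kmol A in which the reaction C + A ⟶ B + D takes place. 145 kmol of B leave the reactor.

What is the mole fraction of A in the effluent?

For B: n = n₀ + 1ξ → 145 = 0 + 1ξ, giving ξ = 145 kmol.
Outlet amounts (n = n₀ + ν ξ):
  C: 224 − 1(145) = 79
  A: 492 − 1(145) = 347
  B: 0 + 1(145) = 145
  D: 0 + 1(145) = 145
Total out = 716 kmol; y_A = 347 / 716 = 0.4846.

0.485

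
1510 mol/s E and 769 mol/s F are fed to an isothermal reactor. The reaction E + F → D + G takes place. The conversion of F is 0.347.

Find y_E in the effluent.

0.545

F reacted = 0.347 × 769 = 266.8 mol/s; ν_F = −1, so ξ = 266.8/1 = 266.8 mol/s.
Outlet amounts (n = n₀ + ν ξ):
  E: 1510 − 1(266.8) = 1243
  F: 769 − 1(266.8) = 502.2
  D: 0 + 1(266.8) = 266.8
  G: 0 + 1(266.8) = 266.8
Total out = 2279 mol/s; y_E = 1243 / 2279 = 0.5455.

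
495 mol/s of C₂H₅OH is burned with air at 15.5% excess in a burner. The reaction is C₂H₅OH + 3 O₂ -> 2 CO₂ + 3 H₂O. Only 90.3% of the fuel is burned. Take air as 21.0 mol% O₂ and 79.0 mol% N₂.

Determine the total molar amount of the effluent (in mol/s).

9110 mol/s

Stoichiometric O₂ = 3 × 495 = 1485 mol/s; O₂ fed = 1485 × 1.155 = 1715 mol/s.
N₂ fed = 1715 × 79/21 = 6452 mol/s.
Fuel reacted = 0.903 × 495 → ξ = 447 mol/s.
Outlet (n = n₀ + ν ξ):
  C₂H₅OH: 495 − 1(447) = 48.01
  O₂: 1715 − 3(447) = 374.2
  N₂: 6452 (inert)
  CO₂: 0 + 2(447) = 894
  H₂O: 0 + 3(447) = 1341
Total out = 48.01 + 374.2 + 6452 + 894 + 1341 = 9109 mol/s.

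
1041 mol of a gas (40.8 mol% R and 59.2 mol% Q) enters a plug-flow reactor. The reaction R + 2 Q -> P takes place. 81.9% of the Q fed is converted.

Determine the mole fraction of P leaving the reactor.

0.471

Q reacted = 0.819 × 616.3 = 504.7 mol; ν_Q = −2, so ξ = 504.7/2 = 252.4 mol.
Outlet amounts (n = n₀ + ν ξ):
  R: 424.7 − 1(252.4) = 172.4
  Q: 616.3 − 2(252.4) = 111.5
  P: 0 + 1(252.4) = 252.4
Total out = 536.3 mol; y_P = 252.4 / 536.3 = 0.4706.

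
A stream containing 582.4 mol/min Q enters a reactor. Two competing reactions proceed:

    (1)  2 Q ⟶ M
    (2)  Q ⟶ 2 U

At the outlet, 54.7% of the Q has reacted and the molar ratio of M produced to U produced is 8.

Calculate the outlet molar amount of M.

Conversion of Q: Q consumed = 0.547 × 582.4 = 318.6 mol/min = 2ξ₁ + 1ξ₂.
Selectivity: 1ξ₁ / (2ξ₂) = 8 → ξ₁ = 16 ξ₂.
Substitute: (2·16 + 1) ξ₂ = 318.6 → ξ₂ = 9.654 mol/min, ξ₁ = 154.5 mol/min.
Outlet amounts (n = n₀ + Σ ν·ξ):
  Q: 582.4 − 2(154.5) − 1(9.654) = 263.8
  M: 0 + 1(154.5) = 154.5
  U: 0 + 2(9.654) = 19.31

154 mol/min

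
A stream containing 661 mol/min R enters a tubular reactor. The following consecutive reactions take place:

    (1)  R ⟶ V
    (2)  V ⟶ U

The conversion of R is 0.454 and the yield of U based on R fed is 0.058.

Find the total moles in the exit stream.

Conversion of R: R consumed = 1ξ₁ = 0.454 × 661 → ξ₁ = 300.1 mol/min.
Yield of U: 1ξ₂ / 661 = 0.058 → ξ₂ = 38.34 mol/min.
Outlet amounts (n = n₀ + Σ ν·ξ):
  R: 661 − 1(300.1) = 360.9
  V: 0 + 1(300.1) − 1(38.34) = 261.8
  U: 0 + 1(38.34) = 38.34
Total out = 360.9 + 261.8 + 38.34 = 661 mol/min.

661 mol/min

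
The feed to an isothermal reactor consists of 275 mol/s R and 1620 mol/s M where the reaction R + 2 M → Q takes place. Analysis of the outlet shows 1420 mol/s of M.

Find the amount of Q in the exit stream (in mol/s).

100 mol/s

For M: n = n₀ − 2ξ → 1420 = 1620 − 2ξ, giving ξ = 100 mol/s.
Outlet amounts (n = n₀ + ν ξ):
  R: 275 − 1(100) = 175
  M: 1620 − 2(100) = 1420
  Q: 0 + 1(100) = 100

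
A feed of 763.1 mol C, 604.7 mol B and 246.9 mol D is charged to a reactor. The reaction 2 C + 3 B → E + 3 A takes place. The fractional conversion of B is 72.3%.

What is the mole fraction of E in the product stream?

0.0992

B reacted = 0.723 × 604.7 = 437.2 mol; ν_B = −3, so ξ = 437.2/3 = 145.7 mol.
Outlet amounts (n = n₀ + ν ξ):
  C: 763.1 − 2(145.7) = 471.6
  B: 604.7 − 3(145.7) = 167.5
  E: 0 + 1(145.7) = 145.7
  A: 0 + 3(145.7) = 437.2
  D: 246.9 (inert)
Total out = 1469 mol; y_E = 145.7 / 1469 = 0.09921.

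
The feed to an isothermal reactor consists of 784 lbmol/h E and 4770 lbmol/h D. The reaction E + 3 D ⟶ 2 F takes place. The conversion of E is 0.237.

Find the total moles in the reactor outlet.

E reacted = 0.237 × 784 = 185.8 lbmol/h; ν_E = −1, so ξ = 185.8/1 = 185.8 lbmol/h.
Outlet amounts (n = n₀ + ν ξ):
  E: 784 − 1(185.8) = 598.2
  D: 4770 − 3(185.8) = 4213
  F: 0 + 2(185.8) = 371.6
Total out = 598.2 + 4213 + 371.6 = 5182 lbmol/h.

5180 lbmol/h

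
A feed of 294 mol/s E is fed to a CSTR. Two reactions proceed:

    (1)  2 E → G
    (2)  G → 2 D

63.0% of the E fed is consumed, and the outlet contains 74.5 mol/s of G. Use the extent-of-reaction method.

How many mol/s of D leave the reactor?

36.2 mol/s

Conversion of E: E consumed = 2ξ₁ = 0.63 × 294 → ξ₁ = 92.61 mol/s.
G balance: n_G = 0 + 1ξ₁ − 1ξ₂ = 74.5 → ξ₂ = (1·92.61 − 74.5)/1 = 18.11 mol/s.
Outlet amounts (n = n₀ + Σ ν·ξ):
  E: 294 − 2(92.61) = 108.8
  G: 0 + 1(92.61) − 1(18.11) = 74.5
  D: 0 + 2(18.11) = 36.22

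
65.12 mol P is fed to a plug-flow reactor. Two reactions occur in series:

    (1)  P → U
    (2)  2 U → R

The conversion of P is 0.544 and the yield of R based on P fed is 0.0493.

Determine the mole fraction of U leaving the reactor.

Conversion of P: P consumed = 1ξ₁ = 0.544 × 65.12 → ξ₁ = 35.43 mol.
Yield of R: 1ξ₂ / 65.12 = 0.0493 → ξ₂ = 3.21 mol.
Outlet amounts (n = n₀ + Σ ν·ξ):
  P: 65.12 − 1(35.43) = 29.69
  U: 0 + 1(35.43) − 2(3.21) = 29
  R: 0 + 1(3.21) = 3.21
Total out = 61.91 mol; y_U = 29 / 61.91 = 0.4685.

0.468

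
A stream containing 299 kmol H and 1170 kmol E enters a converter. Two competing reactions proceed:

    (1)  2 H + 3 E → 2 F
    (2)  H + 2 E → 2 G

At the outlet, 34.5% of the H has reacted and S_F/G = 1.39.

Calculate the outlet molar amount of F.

Conversion of H: H consumed = 0.345 × 299 = 103.2 kmol = 2ξ₁ + 1ξ₂.
Selectivity: 2ξ₁ / (2ξ₂) = 1.39 → ξ₁ = 1.39 ξ₂.
Substitute: (2·1.39 + 1) ξ₂ = 103.2 → ξ₂ = 27.29 kmol, ξ₁ = 37.93 kmol.
Outlet amounts (n = n₀ + Σ ν·ξ):
  H: 299 − 2(37.93) − 1(27.29) = 195.8
  E: 1170 − 3(37.93) − 2(27.29) = 1002
  F: 0 + 2(37.93) = 75.87
  G: 0 + 2(27.29) = 54.58

75.9 kmol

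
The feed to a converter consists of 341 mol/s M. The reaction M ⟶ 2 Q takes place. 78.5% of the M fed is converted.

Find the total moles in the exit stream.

609 mol/s

M reacted = 0.785 × 341 = 267.7 mol/s; ν_M = −1, so ξ = 267.7/1 = 267.7 mol/s.
Outlet amounts (n = n₀ + ν ξ):
  M: 341 − 1(267.7) = 73.31
  Q: 0 + 2(267.7) = 535.4
Total out = 73.31 + 535.4 = 608.7 mol/s.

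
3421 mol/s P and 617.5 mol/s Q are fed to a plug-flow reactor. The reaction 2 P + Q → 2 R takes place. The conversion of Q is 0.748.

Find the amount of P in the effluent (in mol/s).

2500 mol/s

Q reacted = 0.748 × 617.5 = 461.9 mol/s; ν_Q = −1, so ξ = 461.9/1 = 461.9 mol/s.
Outlet amounts (n = n₀ + ν ξ):
  P: 3421 − 2(461.9) = 2497
  Q: 617.5 − 1(461.9) = 155.6
  R: 0 + 2(461.9) = 923.8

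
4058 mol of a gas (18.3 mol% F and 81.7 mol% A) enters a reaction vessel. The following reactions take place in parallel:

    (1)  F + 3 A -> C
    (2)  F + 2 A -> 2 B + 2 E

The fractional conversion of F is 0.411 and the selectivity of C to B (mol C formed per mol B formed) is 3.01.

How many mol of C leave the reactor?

262 mol

Conversion of F: F consumed = 0.411 × 742.6 = 305.2 mol = 1ξ₁ + 1ξ₂.
Selectivity: 1ξ₁ / (2ξ₂) = 3.01 → ξ₁ = 6.02 ξ₂.
Substitute: (1·6.02 + 1) ξ₂ = 305.2 → ξ₂ = 43.48 mol, ξ₁ = 261.7 mol.
Outlet amounts (n = n₀ + Σ ν·ξ):
  F: 742.6 − 1(261.7) − 1(43.48) = 437.4
  A: 3315 − 3(261.7) − 2(43.48) = 2443
  C: 0 + 1(261.7) = 261.7
  B: 0 + 2(43.48) = 86.96
  E: 0 + 2(43.48) = 86.96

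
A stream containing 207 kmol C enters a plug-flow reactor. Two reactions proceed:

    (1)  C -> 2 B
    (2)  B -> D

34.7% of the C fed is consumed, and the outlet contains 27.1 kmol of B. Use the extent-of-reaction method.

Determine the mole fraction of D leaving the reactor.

Conversion of C: C consumed = 1ξ₁ = 0.347 × 207 → ξ₁ = 71.83 kmol.
B balance: n_B = 0 + 2ξ₁ − 1ξ₂ = 27.1 → ξ₂ = (2·71.83 − 27.1)/1 = 116.6 kmol.
Outlet amounts (n = n₀ + Σ ν·ξ):
  C: 207 − 1(71.83) = 135.2
  B: 0 + 2(71.83) − 1(116.6) = 27.1
  D: 0 + 1(116.6) = 116.6
Total out = 278.8 kmol; y_D = 116.6 / 278.8 = 0.418.

0.418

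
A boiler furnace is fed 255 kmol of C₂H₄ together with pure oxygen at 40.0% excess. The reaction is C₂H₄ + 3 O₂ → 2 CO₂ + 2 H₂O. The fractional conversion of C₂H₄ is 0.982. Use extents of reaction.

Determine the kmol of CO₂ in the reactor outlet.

501 kmol

Stoichiometric O₂ = 3 × 255 = 765 kmol; O₂ fed = 765 × 1.400 = 1071 kmol.
Fuel reacted = 0.982 × 255 → ξ = 250.4 kmol.
Outlet (n = n₀ + ν ξ):
  C₂H₄: 255 − 1(250.4) = 4.59
  O₂: 1071 − 3(250.4) = 319.8
  CO₂: 0 + 2(250.4) = 500.8
  H₂O: 0 + 2(250.4) = 500.8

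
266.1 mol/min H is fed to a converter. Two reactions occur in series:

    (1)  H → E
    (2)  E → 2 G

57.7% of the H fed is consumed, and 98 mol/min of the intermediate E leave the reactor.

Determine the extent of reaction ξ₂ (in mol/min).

Conversion of H: H consumed = 1ξ₁ = 0.577 × 266.1 → ξ₁ = 153.5 mol/min.
E balance: n_E = 0 + 1ξ₁ − 1ξ₂ = 98 → ξ₂ = (1·153.5 − 98)/1 = 55.54 mol/min.
Outlet amounts (n = n₀ + Σ ν·ξ):
  H: 266.1 − 1(153.5) = 112.6
  E: 0 + 1(153.5) − 1(55.54) = 98
  G: 0 + 2(55.54) = 111.1

ξ₂ = 55.5 mol/min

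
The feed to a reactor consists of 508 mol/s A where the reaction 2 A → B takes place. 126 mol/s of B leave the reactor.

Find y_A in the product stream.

For B: n = n₀ + 1ξ → 126 = 0 + 1ξ, giving ξ = 126 mol/s.
Outlet amounts (n = n₀ + ν ξ):
  A: 508 − 2(126) = 256
  B: 0 + 1(126) = 126
Total out = 382 mol/s; y_A = 256 / 382 = 0.6702.

0.67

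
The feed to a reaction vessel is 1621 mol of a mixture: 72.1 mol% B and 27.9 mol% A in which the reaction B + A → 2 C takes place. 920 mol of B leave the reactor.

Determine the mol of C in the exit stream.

For B: n = n₀ − 1ξ → 920 = 1169 − 1ξ, giving ξ = 248.7 mol.
Outlet amounts (n = n₀ + ν ξ):
  B: 1169 − 1(248.7) = 920
  A: 452.3 − 1(248.7) = 203.5
  C: 0 + 2(248.7) = 497.5

497 mol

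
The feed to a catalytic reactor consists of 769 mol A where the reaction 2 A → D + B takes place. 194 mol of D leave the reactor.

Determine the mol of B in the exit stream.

194 mol

For D: n = n₀ + 1ξ → 194 = 0 + 1ξ, giving ξ = 194 mol.
Outlet amounts (n = n₀ + ν ξ):
  A: 769 − 2(194) = 381
  D: 0 + 1(194) = 194
  B: 0 + 1(194) = 194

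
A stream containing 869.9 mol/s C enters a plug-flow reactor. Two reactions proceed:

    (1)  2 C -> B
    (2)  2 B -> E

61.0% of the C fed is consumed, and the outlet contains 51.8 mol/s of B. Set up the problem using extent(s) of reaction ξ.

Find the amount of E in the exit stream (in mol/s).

Conversion of C: C consumed = 2ξ₁ = 0.61 × 869.9 → ξ₁ = 265.3 mol/s.
B balance: n_B = 0 + 1ξ₁ − 2ξ₂ = 51.8 → ξ₂ = (1·265.3 − 51.8)/2 = 106.8 mol/s.
Outlet amounts (n = n₀ + Σ ν·ξ):
  C: 869.9 − 2(265.3) = 339.3
  B: 0 + 1(265.3) − 2(106.8) = 51.8
  E: 0 + 1(106.8) = 106.8

107 mol/s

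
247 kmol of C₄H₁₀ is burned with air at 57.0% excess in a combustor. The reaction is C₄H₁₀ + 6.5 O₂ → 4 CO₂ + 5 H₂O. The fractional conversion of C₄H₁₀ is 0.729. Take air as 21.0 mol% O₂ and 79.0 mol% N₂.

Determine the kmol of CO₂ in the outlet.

720 kmol

Stoichiometric O₂ = 6.5 × 247 = 1606 kmol; O₂ fed = 1606 × 1.570 = 2521 kmol.
N₂ fed = 2521 × 79/21 = 9482 kmol.
Fuel reacted = 0.729 × 247 → ξ = 180.1 kmol.
Outlet (n = n₀ + ν ξ):
  C₄H₁₀: 247 − 1(180.1) = 66.94
  O₂: 2521 − 6.5(180.1) = 1350
  N₂: 9482 (inert)
  CO₂: 0 + 4(180.1) = 720.3
  H₂O: 0 + 5(180.1) = 900.3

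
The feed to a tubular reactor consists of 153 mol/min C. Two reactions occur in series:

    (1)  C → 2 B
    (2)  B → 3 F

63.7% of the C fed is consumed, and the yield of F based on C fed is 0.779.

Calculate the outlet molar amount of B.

155 mol/min

Conversion of C: C consumed = 1ξ₁ = 0.637 × 153 → ξ₁ = 97.46 mol/min.
Yield of F: 3ξ₂ / 153 = 0.779 → ξ₂ = 39.73 mol/min.
Outlet amounts (n = n₀ + Σ ν·ξ):
  C: 153 − 1(97.46) = 55.54
  B: 0 + 2(97.46) − 1(39.73) = 155.2
  F: 0 + 3(39.73) = 119.2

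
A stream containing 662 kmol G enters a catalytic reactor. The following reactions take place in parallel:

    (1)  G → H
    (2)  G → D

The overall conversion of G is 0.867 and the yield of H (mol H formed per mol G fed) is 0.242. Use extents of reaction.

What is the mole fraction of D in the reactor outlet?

0.625

Yield of H: 1ξ₁ / 662 = 0.242 → ξ₁ = 160.2 kmol.
Conversion of G: 1ξ₁ + 1ξ₂ = 0.867 × 662 = 574 → ξ₂ = 413.7 kmol.
Outlet amounts (n = n₀ + Σ ν·ξ):
  G: 662 − 1(160.2) − 1(413.7) = 88.05
  H: 0 + 1(160.2) = 160.2
  D: 0 + 1(413.7) = 413.7
Total out = 662 kmol; y_D = 413.7 / 662 = 0.625.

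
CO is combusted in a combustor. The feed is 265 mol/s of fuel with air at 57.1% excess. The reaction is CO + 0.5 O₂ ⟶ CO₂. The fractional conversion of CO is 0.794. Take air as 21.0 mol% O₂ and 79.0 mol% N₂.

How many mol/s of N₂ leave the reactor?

Stoichiometric O₂ = 0.5 × 265 = 132.5 mol/s; O₂ fed = 132.5 × 1.571 = 208.2 mol/s.
N₂ fed = 208.2 × 79/21 = 783.1 mol/s.
Fuel reacted = 0.794 × 265 → ξ = 210.4 mol/s.
Outlet (n = n₀ + ν ξ):
  CO: 265 − 1(210.4) = 54.59
  O₂: 208.2 − 0.5(210.4) = 103
  N₂: 783.1 (inert)
  CO₂: 0 + 1(210.4) = 210.4

783 mol/s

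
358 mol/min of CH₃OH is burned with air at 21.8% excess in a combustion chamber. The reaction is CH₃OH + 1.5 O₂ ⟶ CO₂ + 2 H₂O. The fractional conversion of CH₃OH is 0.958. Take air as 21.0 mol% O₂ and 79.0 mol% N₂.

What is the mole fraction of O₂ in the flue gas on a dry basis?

Stoichiometric O₂ = 1.5 × 358 = 537 mol/min; O₂ fed = 537 × 1.218 = 654.1 mol/min.
N₂ fed = 654.1 × 79/21 = 2461 mol/min.
Fuel reacted = 0.958 × 358 → ξ = 343 mol/min.
Outlet (n = n₀ + ν ξ):
  CH₃OH: 358 − 1(343) = 15.04
  O₂: 654.1 − 1.5(343) = 139.6
  N₂: 2461 (inert)
  CO₂: 0 + 1(343) = 343
  H₂O: 0 + 2(343) = 685.9
Dry total = 2958 mol/min; y_O₂ (dry) = 139.6 / 2958 = 0.0472.

0.0472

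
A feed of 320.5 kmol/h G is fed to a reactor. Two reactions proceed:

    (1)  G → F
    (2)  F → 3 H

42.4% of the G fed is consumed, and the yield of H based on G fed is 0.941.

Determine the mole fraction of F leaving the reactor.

0.0678

Conversion of G: G consumed = 1ξ₁ = 0.424 × 320.5 → ξ₁ = 135.9 kmol/h.
Yield of H: 3ξ₂ / 320.5 = 0.941 → ξ₂ = 100.5 kmol/h.
Outlet amounts (n = n₀ + Σ ν·ξ):
  G: 320.5 − 1(135.9) = 184.6
  F: 0 + 1(135.9) − 1(100.5) = 35.36
  H: 0 + 3(100.5) = 301.6
Total out = 521.6 kmol/h; y_F = 35.36 / 521.6 = 0.0678.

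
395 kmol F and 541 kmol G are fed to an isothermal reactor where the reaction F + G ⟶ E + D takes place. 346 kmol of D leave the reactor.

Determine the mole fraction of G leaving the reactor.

0.208

For D: n = n₀ + 1ξ → 346 = 0 + 1ξ, giving ξ = 346 kmol.
Outlet amounts (n = n₀ + ν ξ):
  F: 395 − 1(346) = 49
  G: 541 − 1(346) = 195
  E: 0 + 1(346) = 346
  D: 0 + 1(346) = 346
Total out = 936 kmol; y_G = 195 / 936 = 0.2083.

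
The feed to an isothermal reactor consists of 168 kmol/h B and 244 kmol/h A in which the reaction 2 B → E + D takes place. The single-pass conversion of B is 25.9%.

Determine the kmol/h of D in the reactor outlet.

B reacted = 0.259 × 168 = 43.51 kmol/h; ν_B = −2, so ξ = 43.51/2 = 21.76 kmol/h.
Outlet amounts (n = n₀ + ν ξ):
  B: 168 − 2(21.76) = 124.5
  E: 0 + 1(21.76) = 21.76
  D: 0 + 1(21.76) = 21.76
  A: 244 (inert)

21.8 kmol/h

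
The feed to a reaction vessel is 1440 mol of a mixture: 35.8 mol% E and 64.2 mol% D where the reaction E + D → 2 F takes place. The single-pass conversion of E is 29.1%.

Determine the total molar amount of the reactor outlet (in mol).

E reacted = 0.291 × 515.5 = 150 mol; ν_E = −1, so ξ = 150/1 = 150 mol.
Outlet amounts (n = n₀ + ν ξ):
  E: 515.5 − 1(150) = 365.5
  D: 924.5 − 1(150) = 774.5
  F: 0 + 2(150) = 300
Total out = 365.5 + 774.5 + 300 = 1440 mol.

1440 mol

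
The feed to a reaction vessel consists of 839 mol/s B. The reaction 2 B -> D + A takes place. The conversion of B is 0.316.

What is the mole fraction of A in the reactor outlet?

B reacted = 0.316 × 839 = 265.1 mol/s; ν_B = −2, so ξ = 265.1/2 = 132.6 mol/s.
Outlet amounts (n = n₀ + ν ξ):
  B: 839 − 2(132.6) = 573.9
  D: 0 + 1(132.6) = 132.6
  A: 0 + 1(132.6) = 132.6
Total out = 839 mol/s; y_A = 132.6 / 839 = 0.158.

0.158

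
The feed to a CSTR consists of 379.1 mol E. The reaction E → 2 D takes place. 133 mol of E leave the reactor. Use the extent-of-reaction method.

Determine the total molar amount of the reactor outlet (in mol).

625 mol

For E: n = n₀ − 1ξ → 133 = 379.1 − 1ξ, giving ξ = 246.1 mol.
Outlet amounts (n = n₀ + ν ξ):
  E: 379.1 − 1(246.1) = 133
  D: 0 + 2(246.1) = 492.2
Total out = 133 + 492.2 = 625.2 mol.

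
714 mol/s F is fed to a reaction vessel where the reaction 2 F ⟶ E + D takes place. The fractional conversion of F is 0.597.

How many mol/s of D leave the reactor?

F reacted = 0.597 × 714 = 426.3 mol/s; ν_F = −2, so ξ = 426.3/2 = 213.1 mol/s.
Outlet amounts (n = n₀ + ν ξ):
  F: 714 − 2(213.1) = 287.7
  E: 0 + 1(213.1) = 213.1
  D: 0 + 1(213.1) = 213.1

213 mol/s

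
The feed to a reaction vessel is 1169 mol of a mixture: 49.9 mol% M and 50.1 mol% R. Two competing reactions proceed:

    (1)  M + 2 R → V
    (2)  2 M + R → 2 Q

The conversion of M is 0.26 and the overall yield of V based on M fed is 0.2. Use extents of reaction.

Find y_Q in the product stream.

0.0381

Yield of V: 1ξ₁ / 583.3 = 0.2 → ξ₁ = 116.7 mol.
Conversion of M: 1ξ₁ + 2ξ₂ = 0.26 × 583.3 = 151.7 → ξ₂ = 17.5 mol.
Outlet amounts (n = n₀ + Σ ν·ξ):
  M: 583.3 − 1(116.7) − 2(17.5) = 431.7
  R: 585.7 − 2(116.7) − 1(17.5) = 334.8
  V: 0 + 1(116.7) = 116.7
  Q: 0 + 2(17.5) = 35
Total out = 918.2 mol; y_Q = 35 / 918.2 = 0.03812.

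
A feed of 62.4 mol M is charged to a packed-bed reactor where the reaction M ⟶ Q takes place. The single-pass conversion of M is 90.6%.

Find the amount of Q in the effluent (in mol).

M reacted = 0.906 × 62.4 = 56.53 mol; ν_M = −1, so ξ = 56.53/1 = 56.53 mol.
Outlet amounts (n = n₀ + ν ξ):
  M: 62.4 − 1(56.53) = 5.866
  Q: 0 + 1(56.53) = 56.53

56.5 mol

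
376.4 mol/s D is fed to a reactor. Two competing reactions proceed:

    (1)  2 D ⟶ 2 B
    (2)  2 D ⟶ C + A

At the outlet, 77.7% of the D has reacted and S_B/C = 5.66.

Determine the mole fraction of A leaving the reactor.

Conversion of D: D consumed = 0.777 × 376.4 = 292.5 mol/s = 2ξ₁ + 2ξ₂.
Selectivity: 2ξ₁ / (1ξ₂) = 5.66 → ξ₁ = 2.83 ξ₂.
Substitute: (2·2.83 + 2) ξ₂ = 292.5 → ξ₂ = 38.18 mol/s, ξ₁ = 108.1 mol/s.
Outlet amounts (n = n₀ + Σ ν·ξ):
  D: 376.4 − 2(108.1) − 2(38.18) = 83.94
  B: 0 + 2(108.1) = 216.1
  C: 0 + 1(38.18) = 38.18
  A: 0 + 1(38.18) = 38.18
Total out = 376.4 mol/s; y_A = 38.18 / 376.4 = 0.1014.

0.101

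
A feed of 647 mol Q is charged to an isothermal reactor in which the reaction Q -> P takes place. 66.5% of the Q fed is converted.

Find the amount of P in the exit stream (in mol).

Q reacted = 0.665 × 647 = 430.3 mol; ν_Q = −1, so ξ = 430.3/1 = 430.3 mol.
Outlet amounts (n = n₀ + ν ξ):
  Q: 647 − 1(430.3) = 216.7
  P: 0 + 1(430.3) = 430.3

430 mol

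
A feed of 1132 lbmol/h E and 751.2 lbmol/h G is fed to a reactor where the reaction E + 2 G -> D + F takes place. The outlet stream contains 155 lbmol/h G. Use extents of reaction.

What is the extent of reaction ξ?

ξ = 298 lbmol/h

For G: n = n₀ − 2ξ → 155 = 751.2 − 2ξ, giving ξ = 298.1 lbmol/h.
Outlet amounts (n = n₀ + ν ξ):
  E: 1132 − 1(298.1) = 833.9
  G: 751.2 − 2(298.1) = 155
  D: 0 + 1(298.1) = 298.1
  F: 0 + 1(298.1) = 298.1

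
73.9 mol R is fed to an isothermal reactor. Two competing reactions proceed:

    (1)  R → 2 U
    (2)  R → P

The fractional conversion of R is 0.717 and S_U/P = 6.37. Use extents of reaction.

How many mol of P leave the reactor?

12.7 mol

Conversion of R: R consumed = 0.717 × 73.9 = 52.99 mol = 1ξ₁ + 1ξ₂.
Selectivity: 2ξ₁ / (1ξ₂) = 6.37 → ξ₁ = 3.185 ξ₂.
Substitute: (1·3.185 + 1) ξ₂ = 52.99 → ξ₂ = 12.66 mol, ξ₁ = 40.33 mol.
Outlet amounts (n = n₀ + Σ ν·ξ):
  R: 73.9 − 1(40.33) − 1(12.66) = 20.91
  U: 0 + 2(40.33) = 80.65
  P: 0 + 1(12.66) = 12.66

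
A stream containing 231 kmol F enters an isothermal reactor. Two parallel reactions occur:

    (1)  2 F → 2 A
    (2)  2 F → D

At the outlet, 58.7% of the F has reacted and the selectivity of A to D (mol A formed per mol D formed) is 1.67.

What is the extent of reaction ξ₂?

Conversion of F: F consumed = 0.587 × 231 = 135.6 kmol = 2ξ₁ + 2ξ₂.
Selectivity: 2ξ₁ / (1ξ₂) = 1.67 → ξ₁ = 0.835 ξ₂.
Substitute: (2·0.835 + 2) ξ₂ = 135.6 → ξ₂ = 36.95 kmol, ξ₁ = 30.85 kmol.
Outlet amounts (n = n₀ + Σ ν·ξ):
  F: 231 − 2(30.85) − 2(36.95) = 95.4
  A: 0 + 2(30.85) = 61.7
  D: 0 + 1(36.95) = 36.95

ξ₂ = 36.9 kmol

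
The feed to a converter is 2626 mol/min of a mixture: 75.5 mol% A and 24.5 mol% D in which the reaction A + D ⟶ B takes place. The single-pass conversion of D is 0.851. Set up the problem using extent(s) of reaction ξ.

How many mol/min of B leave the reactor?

D reacted = 0.851 × 643.4 = 547.5 mol/min; ν_D = −1, so ξ = 547.5/1 = 547.5 mol/min.
Outlet amounts (n = n₀ + ν ξ):
  A: 1983 − 1(547.5) = 1435
  D: 643.4 − 1(547.5) = 95.86
  B: 0 + 1(547.5) = 547.5

548 mol/min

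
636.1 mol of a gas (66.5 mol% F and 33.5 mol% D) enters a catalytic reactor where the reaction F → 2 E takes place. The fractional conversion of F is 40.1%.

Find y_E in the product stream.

0.421

F reacted = 0.401 × 423 = 169.6 mol; ν_F = −1, so ξ = 169.6/1 = 169.6 mol.
Outlet amounts (n = n₀ + ν ξ):
  F: 423 − 1(169.6) = 253.4
  E: 0 + 2(169.6) = 339.3
  D: 213.1 (inert)
Total out = 805.7 mol; y_E = 339.3 / 805.7 = 0.4211.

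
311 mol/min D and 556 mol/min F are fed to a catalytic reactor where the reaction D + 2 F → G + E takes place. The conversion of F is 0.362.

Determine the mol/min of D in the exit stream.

F reacted = 0.362 × 556 = 201.3 mol/min; ν_F = −2, so ξ = 201.3/2 = 100.6 mol/min.
Outlet amounts (n = n₀ + ν ξ):
  D: 311 − 1(100.6) = 210.4
  F: 556 − 2(100.6) = 354.7
  G: 0 + 1(100.6) = 100.6
  E: 0 + 1(100.6) = 100.6

210 mol/min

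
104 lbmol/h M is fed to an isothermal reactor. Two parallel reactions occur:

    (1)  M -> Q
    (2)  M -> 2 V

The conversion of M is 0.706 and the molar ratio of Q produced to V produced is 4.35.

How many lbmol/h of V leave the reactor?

15.1 lbmol/h

Conversion of M: M consumed = 0.706 × 104 = 73.42 lbmol/h = 1ξ₁ + 1ξ₂.
Selectivity: 1ξ₁ / (2ξ₂) = 4.35 → ξ₁ = 8.7 ξ₂.
Substitute: (1·8.7 + 1) ξ₂ = 73.42 → ξ₂ = 7.569 lbmol/h, ξ₁ = 65.85 lbmol/h.
Outlet amounts (n = n₀ + Σ ν·ξ):
  M: 104 − 1(65.85) − 1(7.569) = 30.58
  Q: 0 + 1(65.85) = 65.85
  V: 0 + 2(7.569) = 15.14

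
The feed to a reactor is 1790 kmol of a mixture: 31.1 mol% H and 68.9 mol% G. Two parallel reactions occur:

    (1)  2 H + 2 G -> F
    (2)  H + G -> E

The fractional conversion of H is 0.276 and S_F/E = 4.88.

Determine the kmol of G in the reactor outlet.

1080 kmol

Conversion of H: H consumed = 0.276 × 556.7 = 153.6 kmol = 2ξ₁ + 1ξ₂.
Selectivity: 1ξ₁ / (1ξ₂) = 4.88 → ξ₁ = 4.88 ξ₂.
Substitute: (2·4.88 + 1) ξ₂ = 153.6 → ξ₂ = 14.28 kmol, ξ₁ = 69.68 kmol.
Outlet amounts (n = n₀ + Σ ν·ξ):
  H: 556.7 − 2(69.68) − 1(14.28) = 403
  G: 1233 − 2(69.68) − 1(14.28) = 1080
  F: 0 + 1(69.68) = 69.68
  E: 0 + 1(14.28) = 14.28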